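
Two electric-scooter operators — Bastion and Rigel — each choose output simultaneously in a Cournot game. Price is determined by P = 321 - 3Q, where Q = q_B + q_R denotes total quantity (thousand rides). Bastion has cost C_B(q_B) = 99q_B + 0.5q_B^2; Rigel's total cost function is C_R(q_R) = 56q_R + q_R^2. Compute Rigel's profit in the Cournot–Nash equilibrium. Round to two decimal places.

Bastion's profit: π_B = (321 - 3Q)q_B - (99q_B + (1/2)q_B²). Setting ∂π_B/∂q_B = 0: 222 - 7q_B - 3(q_R) = 0.
Rigel's first-order condition: 265 - 8q_R - 3(q_B) = 0.
Best responses: q_B = (222 - 3q_R)/7, q_R = (265 - 3q_B)/8.
Substituting one into the other gives q_B = 981/47 and q_R = 1189/47.
Price P = 321 - 3·46.1702 = 182.4894.
Rigel's profit: 182.4894·(1189/47) - 56·(1189/47) - (1189/47)² = 2559.9294.

2559.93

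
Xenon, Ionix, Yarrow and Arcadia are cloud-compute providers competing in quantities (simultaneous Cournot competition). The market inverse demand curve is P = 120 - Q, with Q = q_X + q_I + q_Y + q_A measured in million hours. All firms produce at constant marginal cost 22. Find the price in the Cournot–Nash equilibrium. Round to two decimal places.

41.60

A representative firm's profit is π_i = q_i(120 - Q) - 22q_i.
First-order condition (treating rivals' output as given): 98 - 2q_i - Σ_{j≠i} q_j = 0.
With identical firms every q_j equals q_i, so Σ_{j≠i} q_j = 3q_i and 98 = 5q_i, giving q_i = 98/5.
Total output Q = 392/5, so price P = 120 - 392/5 = 208/5.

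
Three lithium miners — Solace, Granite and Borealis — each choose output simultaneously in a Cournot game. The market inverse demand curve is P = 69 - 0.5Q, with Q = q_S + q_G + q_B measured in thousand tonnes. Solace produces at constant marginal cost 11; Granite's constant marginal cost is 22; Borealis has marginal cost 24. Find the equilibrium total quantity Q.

75

Solace's profit: π_S = (69 - 0.5Q)q_S - (11q_S). Setting ∂π_S/∂q_S = 0: 58 - q_S - (1/2)(q_G + q_B) = 0.
Granite's profit: π_G = (69 - 0.5Q)q_G - (22q_G). Setting ∂π_G/∂q_G = 0: 47 - q_G - (1/2)(q_S + q_B) = 0.
Borealis's profit: π_B = (69 - 0.5Q)q_B - (24q_B). Setting ∂π_B/∂q_B = 0: 45 - q_B - (1/2)(q_S + q_G) = 0.
Adding the 3 conditions: 150 − Q − Q = 0, i.e. Q = 75.
Back-substituting: q_S = (58 − 75/2)/(1/2) = 41, q_G = (47 − 75/2)/(1/2) = 19, q_B = (45 − 75/2)/(1/2) = 15.
Total output Q = 41 + 19 + 15 = 75.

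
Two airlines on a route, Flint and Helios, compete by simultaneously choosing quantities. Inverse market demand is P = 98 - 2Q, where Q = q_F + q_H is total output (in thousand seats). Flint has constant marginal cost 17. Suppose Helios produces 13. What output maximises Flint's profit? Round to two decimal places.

13.75

With the rival's output fixed at 13, Flint's profit is π_F = (98 - 2·13 - 2q_F)q_F - (17q_F) = (72 - 2q_F)q_F - (17q_F).
∂π_F/∂q_F = 55 - 4q_F = 0, so q_F = 55/4.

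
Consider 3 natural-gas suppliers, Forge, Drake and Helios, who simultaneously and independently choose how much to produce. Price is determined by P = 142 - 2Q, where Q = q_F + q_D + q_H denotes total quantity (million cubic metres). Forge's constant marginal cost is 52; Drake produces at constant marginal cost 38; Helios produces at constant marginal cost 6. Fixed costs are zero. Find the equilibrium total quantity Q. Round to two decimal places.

41.25

Forge's profit: π_F = (142 - 2Q)q_F - (52q_F). Setting ∂π_F/∂q_F = 0: 90 - 4q_F - 2(q_D + q_H) = 0.
Drake's first-order condition: 104 - 4q_D - 2(q_F + q_H) = 0.
Helios's first-order condition: 136 - 4q_H - 2(q_F + q_D) = 0.
Adding the 3 first-order conditions: 330 − 8Q = 0, so Q = 165/4.
Back-substituting: q_F = (90 − 165/2)/2 = 15/4, q_D = (104 − 165/2)/2 = 43/4, q_H = (136 − 165/2)/2 = 107/4.
Total output Q = 15/4 + 43/4 + 107/4 = 165/4.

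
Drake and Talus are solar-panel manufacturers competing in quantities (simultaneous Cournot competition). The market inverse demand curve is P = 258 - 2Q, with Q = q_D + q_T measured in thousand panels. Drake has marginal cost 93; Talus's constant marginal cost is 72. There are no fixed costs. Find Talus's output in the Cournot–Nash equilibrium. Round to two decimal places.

Drake's profit: π_D = (258 - 2Q)q_D - (93q_D). Setting ∂π_D/∂q_D = 0: 165 - 4q_D - 2(q_T) = 0.
Talus's profit: π_T = (258 - 2Q)q_T - (72q_T). Setting ∂π_T/∂q_T = 0: 186 - 4q_T - 2(q_D) = 0.
Best responses: q_D = (165 - 2q_T)/4, q_T = (186 - 2q_D)/4.
Substituting one into the other gives q_D = 24 and q_T = 69/2.

34.50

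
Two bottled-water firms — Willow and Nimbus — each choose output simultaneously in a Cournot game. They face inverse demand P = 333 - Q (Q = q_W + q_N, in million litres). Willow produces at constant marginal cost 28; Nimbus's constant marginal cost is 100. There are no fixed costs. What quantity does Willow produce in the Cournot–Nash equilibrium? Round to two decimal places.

125.67

Willow's profit: π_W = (333 - Q)q_W - (28q_W). Setting ∂π_W/∂q_W = 0: 305 - 2q_W - (q_N) = 0.
Nimbus's first-order condition: 233 - 2q_N - (q_W) = 0.
Best responses: q_W = (305 - q_N)/2, q_N = (233 - q_W)/2.
Solving the pair: q_W = 377/3, q_N = 161/3.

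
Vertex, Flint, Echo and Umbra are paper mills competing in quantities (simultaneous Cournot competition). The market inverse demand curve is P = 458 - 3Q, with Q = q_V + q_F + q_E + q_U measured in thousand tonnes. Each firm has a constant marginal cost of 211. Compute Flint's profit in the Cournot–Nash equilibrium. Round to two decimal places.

Each firm earns π_i = (458 - 3Q)q_i - 211q_i.
Setting ∂π_i/∂q_i = 0 with rivals' quantities fixed: 247 - 6q_i - 3·Σ_{j≠i} q_j = 0.
With identical firms every q_j equals q_i, so Σ_{j≠i} q_j = 3q_i and 247 = 15q_i, giving q_i = 247/15.
Price P = 458 - 3·(988/15) = 1302/5.
Flint's profit: (1302/5 - 211)·(247/15) = 813.4533.

813.45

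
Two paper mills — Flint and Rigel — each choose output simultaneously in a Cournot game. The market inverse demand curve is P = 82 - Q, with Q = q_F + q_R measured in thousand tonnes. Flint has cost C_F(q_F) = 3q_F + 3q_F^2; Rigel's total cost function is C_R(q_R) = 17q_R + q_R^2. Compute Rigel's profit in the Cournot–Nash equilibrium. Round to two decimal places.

404.75

Flint's profit: π_F = (82 - Q)q_F - (3q_F + 3q_F²). Setting ∂π_F/∂q_F = 0: 79 - 8q_F - (q_R) = 0.
Rigel's first-order condition: 65 - 4q_R - (q_F) = 0.
Rearranging gives the reaction functions q_F = (79 - q_R)/8 and q_R = (65 - q_F)/4.
Solving the pair: q_F = 251/31, q_R = 441/31.
Price P = 82 - 692/31 = 1850/31.
Rigel's profit: (1850/31)·(441/31) - 17·(441/31) - (441/31)² = 404.7471.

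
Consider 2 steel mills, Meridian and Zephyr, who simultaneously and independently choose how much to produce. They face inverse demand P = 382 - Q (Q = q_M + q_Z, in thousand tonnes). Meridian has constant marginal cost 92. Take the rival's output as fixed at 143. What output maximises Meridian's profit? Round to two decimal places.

With the rival's output fixed at 143, Meridian's profit is π_M = (382 - 143 - q_M)q_M - (92q_M) = (239 - q_M)q_M - (92q_M).
∂π_M/∂q_M = 147 - 2q_M = 0, so q_M = 147/2.

73.50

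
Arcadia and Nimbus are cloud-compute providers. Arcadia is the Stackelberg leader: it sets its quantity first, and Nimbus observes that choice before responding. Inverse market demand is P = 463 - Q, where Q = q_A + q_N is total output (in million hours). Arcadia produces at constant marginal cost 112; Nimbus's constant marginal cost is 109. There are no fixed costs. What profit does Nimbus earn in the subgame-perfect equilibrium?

Solve by backward induction. Given q_A, the follower Nimbus maximises π_N = (463 - q_A - q_N)q_N - 109q_N.
∂π_N/∂q_N = 354 - q_A - 2q_N = 0 gives the reaction function q_N = (354 - q_A)/2.
Arcadia substitutes q_N(q_A) into its own profit: π_A = q_A(463 - q_A - (354 - q_A)/2) - 112q_A = (286 - (1/2)q_A)q_A - 112q_A.
Leader FOC: 174 - q_A = 0, so q_A = 174.
Then q_N = (354 - 174)/2 = 90.
Price P = 463 - 264 = 199.
Nimbus's profit: (199 - 109)·90 = 8100.

8100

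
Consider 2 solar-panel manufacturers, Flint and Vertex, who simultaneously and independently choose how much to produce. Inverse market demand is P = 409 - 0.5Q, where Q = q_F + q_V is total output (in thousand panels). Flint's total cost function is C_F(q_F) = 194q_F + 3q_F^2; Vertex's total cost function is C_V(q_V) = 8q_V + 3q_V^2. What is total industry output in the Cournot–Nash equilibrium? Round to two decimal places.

82.13

Flint's profit: π_F = (409 - 0.5Q)q_F - (194q_F + 3q_F²). Setting ∂π_F/∂q_F = 0: 215 - 7q_F - (1/2)(q_V) = 0.
Vertex's profit: π_V = (409 - 0.5Q)q_V - (8q_V + 3q_V²). Setting ∂π_V/∂q_V = 0: 401 - 7q_V - (1/2)(q_F) = 0.
So q_F = (215 - (1/2)q_V)/7 and q_V = (401 - (1/2)q_F)/7.
Solving the pair: q_F = 26.7590, q_V = 55.3744.
Total output Q = 26.7590 + 55.3744 = 1232/15.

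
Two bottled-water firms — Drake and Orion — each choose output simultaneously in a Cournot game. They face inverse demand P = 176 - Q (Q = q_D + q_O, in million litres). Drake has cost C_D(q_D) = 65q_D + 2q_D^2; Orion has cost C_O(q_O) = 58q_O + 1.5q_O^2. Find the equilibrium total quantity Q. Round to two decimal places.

Drake's profit: π_D = (176 - Q)q_D - (65q_D + 2q_D²). Setting ∂π_D/∂q_D = 0: 111 - 6q_D - (q_O) = 0.
Orion's first-order condition: 118 - 5q_O - (q_D) = 0.
Best responses: q_D = (111 - q_O)/6, q_O = (118 - q_D)/5.
Solving the pair: q_D = 437/29, q_O = 597/29.
Total output Q = 437/29 + 597/29 = 1034/29.

35.66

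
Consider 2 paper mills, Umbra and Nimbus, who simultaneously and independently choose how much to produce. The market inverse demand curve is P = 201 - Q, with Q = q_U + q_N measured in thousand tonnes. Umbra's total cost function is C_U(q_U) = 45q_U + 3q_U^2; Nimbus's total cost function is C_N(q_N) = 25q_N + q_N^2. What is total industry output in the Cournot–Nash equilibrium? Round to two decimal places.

54.84

Umbra's profit: π_U = (201 - Q)q_U - (45q_U + 3q_U²). Setting ∂π_U/∂q_U = 0: 156 - 8q_U - (q_N) = 0.
Nimbus's profit: π_N = (201 - Q)q_N - (25q_N + q_N²). Setting ∂π_N/∂q_N = 0: 176 - 4q_N - (q_U) = 0.
Rearranging gives the reaction functions q_U = (156 - q_N)/8 and q_N = (176 - q_U)/4.
Substituting one into the other gives q_U = 448/31 and q_N = 1252/31.
Total output Q = 448/31 + 1252/31 = 1700/31.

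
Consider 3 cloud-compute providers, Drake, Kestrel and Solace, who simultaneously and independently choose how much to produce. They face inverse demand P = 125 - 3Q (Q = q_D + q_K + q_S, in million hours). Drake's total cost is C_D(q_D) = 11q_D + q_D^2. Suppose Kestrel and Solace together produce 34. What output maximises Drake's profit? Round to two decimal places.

1.50

With rivals' combined output fixed at 34, Drake's profit is π_D = (125 - 3·34 - 3q_D)q_D - (11q_D + q_D²) = (23 - 3q_D)q_D - (11q_D + q_D²).
∂π_D/∂q_D = 12 - 8q_D = 0, so q_D = 3/2.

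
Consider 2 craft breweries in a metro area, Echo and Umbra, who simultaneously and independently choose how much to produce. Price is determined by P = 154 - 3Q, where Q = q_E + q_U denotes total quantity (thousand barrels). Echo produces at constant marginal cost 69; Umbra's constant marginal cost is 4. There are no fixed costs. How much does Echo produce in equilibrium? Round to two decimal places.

2.22

Echo's profit: π_E = (154 - 3Q)q_E - (69q_E). Setting ∂π_E/∂q_E = 0: 85 - 6q_E - 3(q_U) = 0.
Umbra's first-order condition: 150 - 6q_U - 3(q_E) = 0.
Best responses: q_E = (85 - 3q_U)/6, q_U = (150 - 3q_E)/6.
Solving the pair: q_E = 20/9, q_U = 215/9.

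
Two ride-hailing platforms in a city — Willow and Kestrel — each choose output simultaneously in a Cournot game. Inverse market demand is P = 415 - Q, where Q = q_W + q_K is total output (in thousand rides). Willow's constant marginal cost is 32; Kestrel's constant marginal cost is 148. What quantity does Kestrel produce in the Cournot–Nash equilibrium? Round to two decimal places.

Willow's profit: π_W = (415 - Q)q_W - (32q_W). Setting ∂π_W/∂q_W = 0: 383 - 2q_W - (q_K) = 0.
Kestrel's first-order condition: 267 - 2q_K - (q_W) = 0.
Best responses: q_W = (383 - q_K)/2, q_K = (267 - q_W)/2.
Substituting one into the other gives q_W = 499/3 and q_K = 151/3.

50.33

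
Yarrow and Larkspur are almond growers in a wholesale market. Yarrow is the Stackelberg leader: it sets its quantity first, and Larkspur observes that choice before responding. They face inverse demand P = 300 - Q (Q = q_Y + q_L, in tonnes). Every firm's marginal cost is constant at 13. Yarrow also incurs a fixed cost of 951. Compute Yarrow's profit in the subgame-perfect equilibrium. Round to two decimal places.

The follower Larkspur best-responds to any q_Y: π_L = (300 - Q)q_L - 13q_L.
Follower FOC: 287 - q_Y - 2q_L = 0, so q_L(q_Y) = (287 - q_Y)/2.
The leader anticipates this reaction. Substituting into P = 300 - Q gives P = 313/2 - (1/2)q_Y, so π_Y = (313/2 - (1/2)q_Y)q_Y - 13q_Y.
Leader FOC: 287/2 - q_Y = 0, so q_Y = 287/2.
Then q_L = (287 - 287/2)/2 = 287/4.
Price P = 300 - 861/4 = 339/4.
Yarrow's profit: (339/4 - 13)·(287/2) - 951 = 9345.1250.

9345.13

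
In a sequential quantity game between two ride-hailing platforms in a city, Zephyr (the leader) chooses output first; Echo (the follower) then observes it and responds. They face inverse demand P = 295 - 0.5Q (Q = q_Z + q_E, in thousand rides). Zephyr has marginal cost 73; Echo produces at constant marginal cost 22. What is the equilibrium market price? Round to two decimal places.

115.75

The follower Echo best-responds to any q_Z: π_E = (295 - 0.5Q)q_E - 22q_E.
Follower FOC: 273 - (1/2)q_Z - q_E = 0, so q_E(q_Z) = (273 - (1/2)q_Z).
The leader anticipates this reaction. Substituting into P = 295 - 0.5Q gives P = 317/2 - (1/4)q_Z, so π_Z = (317/2 - (1/4)q_Z)q_Z - 73q_Z.
Maximising: ∂π_Z/∂q_Z = 171/2 - (1/2)q_Z = 0, giving q_Z = 171.
Then q_E = (273 - (1/2)·171) = 375/2.
Total output Q = 717/2, so price P = 295 - (1/2)·(717/2) = 463/4.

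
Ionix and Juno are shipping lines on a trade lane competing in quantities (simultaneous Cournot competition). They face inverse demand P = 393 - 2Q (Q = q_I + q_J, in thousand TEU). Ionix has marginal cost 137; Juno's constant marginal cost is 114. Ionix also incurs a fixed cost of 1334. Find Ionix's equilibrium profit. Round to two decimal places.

1682.06

Ionix's profit: π_I = (393 - 2Q)q_I - (137q_I). Setting ∂π_I/∂q_I = 0: 256 - 4q_I - 2(q_J) = 0.
Juno's profit: π_J = (393 - 2Q)q_J - (114q_J). Setting ∂π_J/∂q_J = 0: 279 - 4q_J - 2(q_I) = 0.
Rearranging gives the reaction functions q_I = (256 - 2q_J)/4 and q_J = (279 - 2q_I)/4.
Substituting one into the other gives q_I = 233/6 and q_J = 151/3.
Price P = 393 - 2·(535/6) = 644/3.
Ionix's profit: (644/3 - 137)·(233/6) - 1334 = 1682.0556.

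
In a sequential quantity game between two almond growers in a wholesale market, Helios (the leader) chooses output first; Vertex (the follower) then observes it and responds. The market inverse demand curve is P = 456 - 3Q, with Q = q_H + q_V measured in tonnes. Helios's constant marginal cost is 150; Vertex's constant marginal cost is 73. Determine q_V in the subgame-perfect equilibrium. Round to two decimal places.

44.75

Solve by backward induction. Given q_H, the follower Vertex maximises π_V = (456 - 3q_H - 3q_V)q_V - 73q_V.
∂π_V/∂q_V = 383 - 3q_H - 6q_V = 0 gives the reaction function q_V = (383 - 3q_H)/6.
Helios substitutes q_V(q_H) into its own profit: π_H = q_H(456 - 3q_H - (383 - 3q_H)/2) - 150q_H = (529/2 - (3/2)q_H)q_H - 150q_H.
Maximising: ∂π_H/∂q_H = 229/2 - 3q_H = 0, giving q_H = 229/6.
Then q_V = (383 - 3·(229/6))/6 = 179/4.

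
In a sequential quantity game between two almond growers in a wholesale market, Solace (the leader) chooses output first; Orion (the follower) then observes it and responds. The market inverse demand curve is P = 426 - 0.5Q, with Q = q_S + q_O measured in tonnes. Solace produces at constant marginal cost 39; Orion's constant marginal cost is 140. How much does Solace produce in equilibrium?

488

Solve by backward induction. Given q_S, the follower Orion maximises π_O = (426 - (1/2)q_S - (1/2)q_O)q_O - 140q_O.
Follower FOC: 286 - (1/2)q_S - q_O = 0, so q_O(q_S) = (286 - (1/2)q_S).
Solace substitutes q_O(q_S) into its own profit: π_S = q_S(426 - (1/2)q_S - (286 - (1/2)q_S)/2) - 39q_S = (283 - (1/4)q_S)q_S - 39q_S.
Leader FOC: 244 - (1/2)q_S = 0, so q_S = 488.
Then q_O = (286 - (1/2)·488) = 42.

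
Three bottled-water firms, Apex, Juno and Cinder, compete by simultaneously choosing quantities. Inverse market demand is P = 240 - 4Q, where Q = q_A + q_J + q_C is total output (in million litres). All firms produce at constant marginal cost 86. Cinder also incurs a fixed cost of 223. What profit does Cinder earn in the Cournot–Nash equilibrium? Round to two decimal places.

147.56

Each firm earns π_i = (240 - 4Q)q_i - 86q_i.
Setting ∂π_i/∂q_i = 0 with rivals' quantities fixed: 154 - 8q_i - 4·Σ_{j≠i} q_j = 0.
With identical firms every q_j equals q_i, so Σ_{j≠i} q_j = 2q_i and 154 = 16q_i, giving q_i = 77/8.
Price P = 240 - 4·(231/8) = 249/2.
Cinder's profit: (249/2 - 86)·(77/8) - 223 = 147.5625.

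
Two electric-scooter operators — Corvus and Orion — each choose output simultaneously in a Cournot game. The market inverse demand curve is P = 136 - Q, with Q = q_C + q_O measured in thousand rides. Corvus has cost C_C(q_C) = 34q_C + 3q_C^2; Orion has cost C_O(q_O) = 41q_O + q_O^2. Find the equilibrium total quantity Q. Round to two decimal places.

31.32

Corvus's profit: π_C = (136 - Q)q_C - (34q_C + 3q_C²). Setting ∂π_C/∂q_C = 0: 102 - 8q_C - (q_O) = 0.
Orion's profit: π_O = (136 - Q)q_O - (41q_O + q_O²). Setting ∂π_O/∂q_O = 0: 95 - 4q_O - (q_C) = 0.
Best responses: q_C = (102 - q_O)/8, q_O = (95 - q_C)/4.
Solving the pair: q_C = 313/31, q_O = 658/31.
Total output Q = 313/31 + 658/31 = 971/31.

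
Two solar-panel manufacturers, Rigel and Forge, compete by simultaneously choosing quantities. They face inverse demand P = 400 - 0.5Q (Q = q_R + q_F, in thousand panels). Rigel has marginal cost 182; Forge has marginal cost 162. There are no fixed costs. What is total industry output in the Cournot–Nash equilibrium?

Rigel's profit: π_R = (400 - 0.5Q)q_R - (182q_R). Setting ∂π_R/∂q_R = 0: 218 - q_R - (1/2)(q_F) = 0.
Forge's profit: π_F = (400 - 0.5Q)q_F - (162q_F). Setting ∂π_F/∂q_F = 0: 238 - q_F - (1/2)(q_R) = 0.
So q_R = (218 - (1/2)q_F) and q_F = (238 - (1/2)q_R).
Solving the pair: q_R = 132, q_F = 172.
Total output Q = 132 + 172 = 304.

304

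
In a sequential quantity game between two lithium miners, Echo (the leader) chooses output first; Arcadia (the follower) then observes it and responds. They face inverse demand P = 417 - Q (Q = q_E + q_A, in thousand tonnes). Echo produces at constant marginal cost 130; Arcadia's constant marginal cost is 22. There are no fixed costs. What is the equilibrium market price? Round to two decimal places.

Solve by backward induction. Given q_E, the follower Arcadia maximises π_A = (417 - q_E - q_A)q_A - 22q_A.
Setting the follower's marginal profit to zero, 395 - q_E - 2q_A = 0, i.e. q_A = (395 - q_E)/2.
The leader anticipates this reaction. Substituting into P = 417 - Q gives P = 439/2 - (1/2)q_E, so π_E = (439/2 - (1/2)q_E)q_E - 130q_E.
The leader's first-order condition 179/2 - q_E = 0 yields q_E = 179/2.
Then q_A = (395 - 179/2)/2 = 611/4.
Total output Q = 969/4, so price P = 417 - 969/4 = 699/4.

174.75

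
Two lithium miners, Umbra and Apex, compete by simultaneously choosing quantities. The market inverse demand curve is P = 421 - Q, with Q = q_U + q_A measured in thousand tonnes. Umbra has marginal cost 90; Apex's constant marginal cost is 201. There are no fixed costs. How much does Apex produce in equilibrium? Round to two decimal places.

Umbra's profit: π_U = (421 - Q)q_U - (90q_U). Setting ∂π_U/∂q_U = 0: 331 - 2q_U - (q_A) = 0.
Apex's profit: π_A = (421 - Q)q_A - (201q_A). Setting ∂π_A/∂q_A = 0: 220 - 2q_A - (q_U) = 0.
Best responses: q_U = (331 - q_A)/2, q_A = (220 - q_U)/2.
Substituting one into the other gives q_U = 442/3 and q_A = 109/3.

36.33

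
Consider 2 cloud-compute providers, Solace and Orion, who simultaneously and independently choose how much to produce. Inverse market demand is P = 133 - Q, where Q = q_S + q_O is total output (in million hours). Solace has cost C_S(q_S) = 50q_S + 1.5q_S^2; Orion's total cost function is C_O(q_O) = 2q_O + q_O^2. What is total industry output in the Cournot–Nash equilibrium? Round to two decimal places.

40.68

Solace's profit: π_S = (133 - Q)q_S - (50q_S + (3/2)q_S²). Setting ∂π_S/∂q_S = 0: 83 - 5q_S - (q_O) = 0.
Orion's first-order condition: 131 - 4q_O - (q_S) = 0.
Best responses: q_S = (83 - q_O)/5, q_O = (131 - q_S)/4.
Solving the pair: q_S = 201/19, q_O = 572/19.
Total output Q = 201/19 + 572/19 = 773/19.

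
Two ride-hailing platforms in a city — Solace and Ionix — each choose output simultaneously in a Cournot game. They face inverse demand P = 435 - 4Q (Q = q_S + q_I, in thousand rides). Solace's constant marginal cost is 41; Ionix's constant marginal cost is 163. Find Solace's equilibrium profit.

Solace's profit: π_S = (435 - 4Q)q_S - (41q_S). Setting ∂π_S/∂q_S = 0: 394 - 8q_S - 4(q_I) = 0.
Ionix's first-order condition: 272 - 8q_I - 4(q_S) = 0.
Best responses: q_S = (394 - 4q_I)/8, q_I = (272 - 4q_S)/8.
Solving the pair: q_S = 43, q_I = 25/2.
Price P = 435 - 4·(111/2) = 213.
Solace's profit: (213 - 41)·43 = 7396.

7396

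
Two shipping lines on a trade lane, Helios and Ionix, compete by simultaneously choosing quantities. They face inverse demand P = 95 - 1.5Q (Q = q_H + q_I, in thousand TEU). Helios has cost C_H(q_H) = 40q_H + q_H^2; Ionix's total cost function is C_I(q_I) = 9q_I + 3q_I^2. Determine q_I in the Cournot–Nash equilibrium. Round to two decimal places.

Helios's profit: π_H = (95 - 1.5Q)q_H - (40q_H + q_H²). Setting ∂π_H/∂q_H = 0: 55 - 5q_H - (3/2)(q_I) = 0.
Ionix's profit: π_I = (95 - 1.5Q)q_I - (9q_I + 3q_I²). Setting ∂π_I/∂q_I = 0: 86 - 9q_I - (3/2)(q_H) = 0.
So q_H = (55 - (3/2)q_I)/5 and q_I = (86 - (3/2)q_H)/9.
Substituting one into the other gives q_H = 488/57 and q_I = 1390/171.

8.13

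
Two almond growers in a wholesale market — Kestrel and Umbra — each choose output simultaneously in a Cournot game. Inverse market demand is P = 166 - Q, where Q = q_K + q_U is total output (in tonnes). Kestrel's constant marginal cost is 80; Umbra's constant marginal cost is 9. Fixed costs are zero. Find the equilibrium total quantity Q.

Kestrel's profit: π_K = (166 - Q)q_K - (80q_K). Setting ∂π_K/∂q_K = 0: 86 - 2q_K - (q_U) = 0.
Umbra's profit: π_U = (166 - Q)q_U - (9q_U). Setting ∂π_U/∂q_U = 0: 157 - 2q_U - (q_K) = 0.
So q_K = (86 - q_U)/2 and q_U = (157 - q_K)/2.
Substituting one into the other gives q_K = 5 and q_U = 76.
Total output Q = 5 + 76 = 81.

81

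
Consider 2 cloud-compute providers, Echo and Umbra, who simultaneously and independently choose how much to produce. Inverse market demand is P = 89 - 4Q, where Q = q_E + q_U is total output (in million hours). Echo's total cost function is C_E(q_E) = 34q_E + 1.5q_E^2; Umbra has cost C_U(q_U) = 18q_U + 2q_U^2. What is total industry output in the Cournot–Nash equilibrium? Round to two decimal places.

Echo's profit: π_E = (89 - 4Q)q_E - (34q_E + (3/2)q_E²). Setting ∂π_E/∂q_E = 0: 55 - 11q_E - 4(q_U) = 0.
Umbra's first-order condition: 71 - 12q_U - 4(q_E) = 0.
So q_E = (55 - 4q_U)/11 and q_U = (71 - 4q_E)/12.
Solving the pair: q_E = 94/29, q_U = 561/116.
Total output Q = 94/29 + 561/116 = 937/116.

8.08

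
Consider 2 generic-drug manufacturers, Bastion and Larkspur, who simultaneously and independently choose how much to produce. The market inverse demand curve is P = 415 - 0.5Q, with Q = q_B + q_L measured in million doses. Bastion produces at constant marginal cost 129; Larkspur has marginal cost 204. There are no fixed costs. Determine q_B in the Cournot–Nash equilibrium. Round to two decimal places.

240.67

Bastion's profit: π_B = (415 - 0.5Q)q_B - (129q_B). Setting ∂π_B/∂q_B = 0: 286 - q_B - (1/2)(q_L) = 0.
Larkspur's first-order condition: 211 - q_L - (1/2)(q_B) = 0.
Rearranging gives the reaction functions q_B = (286 - (1/2)q_L) and q_L = (211 - (1/2)q_B).
Solving the pair: q_B = 722/3, q_L = 272/3.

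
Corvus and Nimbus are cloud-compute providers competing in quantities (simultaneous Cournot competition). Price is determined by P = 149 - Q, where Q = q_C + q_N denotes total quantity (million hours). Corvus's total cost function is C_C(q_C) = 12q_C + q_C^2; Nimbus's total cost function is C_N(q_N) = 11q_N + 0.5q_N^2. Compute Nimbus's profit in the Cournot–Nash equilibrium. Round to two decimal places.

2135.02

Corvus's profit: π_C = (149 - Q)q_C - (12q_C + q_C²). Setting ∂π_C/∂q_C = 0: 137 - 4q_C - (q_N) = 0.
Nimbus's profit: π_N = (149 - Q)q_N - (11q_N + (1/2)q_N²). Setting ∂π_N/∂q_N = 0: 138 - 3q_N - (q_C) = 0.
Best responses: q_C = (137 - q_N)/4, q_N = (138 - q_C)/3.
Substituting one into the other gives q_C = 273/11 and q_N = 415/11.
Price P = 149 - 688/11 = 951/11.
Nimbus's profit: (951/11)·(415/11) - 11·(415/11) - (1/2)(415/11)² = 2135.0207.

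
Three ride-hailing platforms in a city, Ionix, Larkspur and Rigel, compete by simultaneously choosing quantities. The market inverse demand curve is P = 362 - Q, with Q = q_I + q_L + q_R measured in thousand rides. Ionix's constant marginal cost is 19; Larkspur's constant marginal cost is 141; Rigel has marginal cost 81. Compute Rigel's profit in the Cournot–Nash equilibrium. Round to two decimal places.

Ionix's profit: π_I = (362 - Q)q_I - (19q_I). Setting ∂π_I/∂q_I = 0: 343 - 2q_I - (q_L + q_R) = 0.
Larkspur's first-order condition: 221 - 2q_L - (q_I + q_R) = 0.
Rigel's profit: π_R = (362 - Q)q_R - (81q_R). Setting ∂π_R/∂q_R = 0: 281 - 2q_R - (q_I + q_L) = 0.
Adding the 3 first-order conditions: 845 − 4Q = 0, so Q = 845/4.
Back-substituting: q_I = (343 − 845/4) = 527/4, q_L = (221 − 845/4) = 39/4, q_R = (281 − 845/4) = 279/4.
Price P = 362 - 845/4 = 603/4.
Rigel's profit: (603/4 - 81)·(279/4) = 4865.0625.

4865.06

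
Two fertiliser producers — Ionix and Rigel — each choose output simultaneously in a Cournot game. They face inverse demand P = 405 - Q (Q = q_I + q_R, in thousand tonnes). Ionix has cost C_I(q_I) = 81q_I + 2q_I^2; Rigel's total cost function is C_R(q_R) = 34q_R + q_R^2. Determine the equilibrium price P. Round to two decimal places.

282.09

Ionix's profit: π_I = (405 - Q)q_I - (81q_I + 2q_I²). Setting ∂π_I/∂q_I = 0: 324 - 6q_I - (q_R) = 0.
Rigel's first-order condition: 371 - 4q_R - (q_I) = 0.
Best responses: q_I = (324 - q_R)/6, q_R = (371 - q_I)/4.
Solving the pair: q_I = 925/23, q_R = 1902/23.
Total output Q = 122.9130, so price P = 405 - 122.9130 = 282.0870.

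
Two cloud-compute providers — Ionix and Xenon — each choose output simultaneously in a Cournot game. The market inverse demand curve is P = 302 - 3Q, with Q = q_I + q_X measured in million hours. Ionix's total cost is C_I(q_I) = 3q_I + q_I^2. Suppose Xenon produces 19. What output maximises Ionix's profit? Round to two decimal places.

With the rival's output fixed at 19, Ionix's profit is π_I = (302 - 3·19 - 3q_I)q_I - (3q_I + q_I²) = (245 - 3q_I)q_I - (3q_I + q_I²).
∂π_I/∂q_I = 242 - 8q_I = 0, so q_I = 121/4.

30.25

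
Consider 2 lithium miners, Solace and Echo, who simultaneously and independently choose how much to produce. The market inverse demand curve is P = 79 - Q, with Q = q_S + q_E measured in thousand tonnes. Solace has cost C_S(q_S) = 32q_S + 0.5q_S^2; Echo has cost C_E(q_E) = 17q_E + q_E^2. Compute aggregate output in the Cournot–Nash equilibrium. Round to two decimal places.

24.09

Solace's profit: π_S = (79 - Q)q_S - (32q_S + (1/2)q_S²). Setting ∂π_S/∂q_S = 0: 47 - 3q_S - (q_E) = 0.
Echo's first-order condition: 62 - 4q_E - (q_S) = 0.
Rearranging gives the reaction functions q_S = (47 - q_E)/3 and q_E = (62 - q_S)/4.
Substituting one into the other gives q_S = 126/11 and q_E = 139/11.
Total output Q = 126/11 + 139/11 = 265/11.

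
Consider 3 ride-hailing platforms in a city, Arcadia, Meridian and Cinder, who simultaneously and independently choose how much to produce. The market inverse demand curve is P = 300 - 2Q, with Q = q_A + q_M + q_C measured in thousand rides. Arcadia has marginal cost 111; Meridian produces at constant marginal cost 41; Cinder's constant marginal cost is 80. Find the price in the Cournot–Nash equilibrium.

Arcadia's profit: π_A = (300 - 2Q)q_A - (111q_A). Setting ∂π_A/∂q_A = 0: 189 - 4q_A - 2(q_M + q_C) = 0.
Meridian's profit: π_M = (300 - 2Q)q_M - (41q_M). Setting ∂π_M/∂q_M = 0: 259 - 4q_M - 2(q_A + q_C) = 0.
Cinder's first-order condition: 220 - 4q_C - 2(q_A + q_M) = 0.
Adding the 3 conditions: 668 − 4Q − 4Q = 0, i.e. Q = 167/2.
Back-substituting: q_A = (189 − 167)/2 = 11, q_M = (259 − 167)/2 = 46, q_C = (220 − 167)/2 = 53/2.
Total output Q = 167/2, so price P = 300 - 2·(167/2) = 133.

133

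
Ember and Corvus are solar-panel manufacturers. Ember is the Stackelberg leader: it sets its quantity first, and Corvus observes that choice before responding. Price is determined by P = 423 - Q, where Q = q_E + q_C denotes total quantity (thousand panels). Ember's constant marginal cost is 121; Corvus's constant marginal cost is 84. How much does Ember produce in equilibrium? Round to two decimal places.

132.50

Solve by backward induction. Given q_E, the follower Corvus maximises π_C = (423 - q_E - q_C)q_C - 84q_C.
Setting the follower's marginal profit to zero, 339 - q_E - 2q_C = 0, i.e. q_C = (339 - q_E)/2.
The leader anticipates this reaction. Substituting into P = 423 - Q gives P = 507/2 - (1/2)q_E, so π_E = (507/2 - (1/2)q_E)q_E - 121q_E.
The leader's first-order condition 265/2 - q_E = 0 yields q_E = 265/2.
Then q_C = (339 - 265/2)/2 = 413/4.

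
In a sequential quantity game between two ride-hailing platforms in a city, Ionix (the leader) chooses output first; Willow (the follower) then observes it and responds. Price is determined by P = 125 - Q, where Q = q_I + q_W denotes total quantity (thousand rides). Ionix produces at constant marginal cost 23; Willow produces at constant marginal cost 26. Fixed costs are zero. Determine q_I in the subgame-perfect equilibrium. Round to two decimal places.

The follower Willow best-responds to any q_I: π_W = (125 - Q)q_W - 26q_W.
∂π_W/∂q_W = 99 - q_I - 2q_W = 0 gives the reaction function q_W = (99 - q_I)/2.
The leader anticipates this reaction. Substituting into P = 125 - Q gives P = 151/2 - (1/2)q_I, so π_I = (151/2 - (1/2)q_I)q_I - 23q_I.
The leader's first-order condition 105/2 - q_I = 0 yields q_I = 105/2.
Then q_W = (99 - 105/2)/2 = 93/4.

52.50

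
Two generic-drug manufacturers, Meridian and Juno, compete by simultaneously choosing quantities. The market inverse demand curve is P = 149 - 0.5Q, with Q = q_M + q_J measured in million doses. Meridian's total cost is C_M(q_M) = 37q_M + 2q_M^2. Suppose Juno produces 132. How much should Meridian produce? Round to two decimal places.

9.20

With the rival's output fixed at 132, Meridian's profit is π_M = (149 - (1/2)·132 - (1/2)q_M)q_M - (37q_M + 2q_M²) = (83 - (1/2)q_M)q_M - (37q_M + 2q_M²).
∂π_M/∂q_M = 46 - 5q_M = 0, so q_M = 46/5.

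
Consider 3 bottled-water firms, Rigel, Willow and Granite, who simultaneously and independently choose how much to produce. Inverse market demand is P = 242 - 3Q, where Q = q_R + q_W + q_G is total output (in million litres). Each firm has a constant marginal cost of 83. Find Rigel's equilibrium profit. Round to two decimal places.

A representative firm's profit is π_i = q_i(242 - 3Q) - 83q_i.
Setting ∂π_i/∂q_i = 0 with rivals' quantities fixed: 159 - 6q_i - 3·Σ_{j≠i} q_j = 0.
With identical firms every q_j equals q_i, so Σ_{j≠i} q_j = 2q_i and 159 = 12q_i, giving q_i = 53/4.
Price P = 242 - 3·(159/4) = 491/4.
Rigel's profit: (491/4 - 83)·(53/4) = 526.6875.

526.69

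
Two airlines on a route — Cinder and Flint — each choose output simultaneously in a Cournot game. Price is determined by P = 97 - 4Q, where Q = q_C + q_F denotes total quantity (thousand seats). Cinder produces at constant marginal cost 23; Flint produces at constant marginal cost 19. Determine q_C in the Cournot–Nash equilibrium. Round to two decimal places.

Cinder's profit: π_C = (97 - 4Q)q_C - (23q_C). Setting ∂π_C/∂q_C = 0: 74 - 8q_C - 4(q_F) = 0.
Flint's first-order condition: 78 - 8q_F - 4(q_C) = 0.
So q_C = (74 - 4q_F)/8 and q_F = (78 - 4q_C)/8.
Substituting one into the other gives q_C = 35/6 and q_F = 41/6.

5.83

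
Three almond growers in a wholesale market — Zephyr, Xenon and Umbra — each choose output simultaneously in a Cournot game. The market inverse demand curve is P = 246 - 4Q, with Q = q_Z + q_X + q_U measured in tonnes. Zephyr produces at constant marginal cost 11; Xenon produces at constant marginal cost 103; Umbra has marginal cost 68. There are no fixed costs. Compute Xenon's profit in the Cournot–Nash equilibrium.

Zephyr's profit: π_Z = (246 - 4Q)q_Z - (11q_Z). Setting ∂π_Z/∂q_Z = 0: 235 - 8q_Z - 4(q_X + q_U) = 0.
Xenon's profit: π_X = (246 - 4Q)q_X - (103q_X). Setting ∂π_X/∂q_X = 0: 143 - 8q_X - 4(q_Z + q_U) = 0.
Umbra's profit: π_U = (246 - 4Q)q_U - (68q_U). Setting ∂π_U/∂q_U = 0: 178 - 8q_U - 4(q_Z + q_X) = 0.
Adding the 3 conditions: 556 − 8Q − 8Q = 0, i.e. Q = 139/4.
Back-substituting: q_Z = (235 − 139)/4 = 24, q_X = (143 − 139)/4 = 1, q_U = (178 − 139)/4 = 39/4.
Price P = 246 - 4·(139/4) = 107.
Xenon's profit: (107 - 103)·1 = 4.

4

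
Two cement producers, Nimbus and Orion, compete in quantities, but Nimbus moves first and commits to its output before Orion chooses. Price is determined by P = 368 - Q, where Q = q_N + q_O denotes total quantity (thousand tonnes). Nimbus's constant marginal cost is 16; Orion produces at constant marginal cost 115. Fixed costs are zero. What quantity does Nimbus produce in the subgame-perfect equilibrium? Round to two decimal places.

225.50

The follower Orion best-responds to any q_N: π_O = (368 - Q)q_O - 115q_O.
Setting the follower's marginal profit to zero, 253 - q_N - 2q_O = 0, i.e. q_O = (253 - q_N)/2.
The leader anticipates this reaction. Substituting into P = 368 - Q gives P = 483/2 - (1/2)q_N, so π_N = (483/2 - (1/2)q_N)q_N - 16q_N.
Leader FOC: 451/2 - q_N = 0, so q_N = 451/2.
Then q_O = (253 - 451/2)/2 = 55/4.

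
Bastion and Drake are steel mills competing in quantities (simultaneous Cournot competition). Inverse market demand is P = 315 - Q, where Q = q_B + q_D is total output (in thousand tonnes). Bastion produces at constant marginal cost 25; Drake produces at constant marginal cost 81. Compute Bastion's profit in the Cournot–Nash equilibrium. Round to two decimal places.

13301.78

Bastion's profit: π_B = (315 - Q)q_B - (25q_B). Setting ∂π_B/∂q_B = 0: 290 - 2q_B - (q_D) = 0.
Drake's first-order condition: 234 - 2q_D - (q_B) = 0.
Best responses: q_B = (290 - q_D)/2, q_D = (234 - q_B)/2.
Substituting one into the other gives q_B = 346/3 and q_D = 178/3.
Price P = 315 - 524/3 = 421/3.
Bastion's profit: (421/3 - 25)·(346/3) = 13301.7778.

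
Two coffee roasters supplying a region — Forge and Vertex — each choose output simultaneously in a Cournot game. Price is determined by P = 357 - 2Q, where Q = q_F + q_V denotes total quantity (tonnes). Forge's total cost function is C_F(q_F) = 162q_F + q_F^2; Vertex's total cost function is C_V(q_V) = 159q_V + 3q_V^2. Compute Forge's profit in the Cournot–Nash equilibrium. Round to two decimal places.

2310.19

Forge's profit: π_F = (357 - 2Q)q_F - (162q_F + q_F²). Setting ∂π_F/∂q_F = 0: 195 - 6q_F - 2(q_V) = 0.
Vertex's profit: π_V = (357 - 2Q)q_V - (159q_V + 3q_V²). Setting ∂π_V/∂q_V = 0: 198 - 10q_V - 2(q_F) = 0.
So q_F = (195 - 2q_V)/6 and q_V = (198 - 2q_F)/10.
Substituting one into the other gives q_F = 111/4 and q_V = 57/4.
Price P = 357 - 2·42 = 273.
Forge's profit: 273·(111/4) - 162·(111/4) - (111/4)² = 2310.1875.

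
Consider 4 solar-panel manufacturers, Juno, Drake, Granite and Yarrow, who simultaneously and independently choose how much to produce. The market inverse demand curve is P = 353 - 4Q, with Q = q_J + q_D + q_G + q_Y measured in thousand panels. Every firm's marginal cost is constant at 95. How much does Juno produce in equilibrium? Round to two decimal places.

A representative firm's profit is π_i = q_i(353 - 4Q) - 95q_i.
First-order condition (treating rivals' output as given): 258 - 8q_i - 4·Σ_{j≠i} q_j = 0.
By symmetry each firm produces the same amount; substituting Σ_{j≠i} q_j = 3q_i yields q_i = 258/20 = 129/10.

12.90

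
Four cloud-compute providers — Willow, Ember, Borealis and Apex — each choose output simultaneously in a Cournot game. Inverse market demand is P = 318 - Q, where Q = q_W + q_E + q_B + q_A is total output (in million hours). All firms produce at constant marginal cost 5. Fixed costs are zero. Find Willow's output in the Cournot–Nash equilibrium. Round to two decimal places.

62.60

Each firm earns π_i = (318 - Q)q_i - 5q_i.
First-order condition (treating rivals' output as given): 313 - 2q_i - Σ_{j≠i} q_j = 0.
By symmetry each firm produces the same amount; substituting Σ_{j≠i} q_j = 3q_i yields q_i = 313/5.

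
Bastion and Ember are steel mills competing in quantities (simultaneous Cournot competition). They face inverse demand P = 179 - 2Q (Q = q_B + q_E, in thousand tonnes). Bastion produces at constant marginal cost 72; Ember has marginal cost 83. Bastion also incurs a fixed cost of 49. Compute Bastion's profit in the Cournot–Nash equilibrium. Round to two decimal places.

724.56

Bastion's profit: π_B = (179 - 2Q)q_B - (72q_B). Setting ∂π_B/∂q_B = 0: 107 - 4q_B - 2(q_E) = 0.
Ember's first-order condition: 96 - 4q_E - 2(q_B) = 0.
So q_B = (107 - 2q_E)/4 and q_E = (96 - 2q_B)/4.
Substituting one into the other gives q_B = 59/3 and q_E = 85/6.
Price P = 179 - 2·(203/6) = 334/3.
Bastion's profit: (334/3 - 72)·(59/3) - 49 = 724.5556.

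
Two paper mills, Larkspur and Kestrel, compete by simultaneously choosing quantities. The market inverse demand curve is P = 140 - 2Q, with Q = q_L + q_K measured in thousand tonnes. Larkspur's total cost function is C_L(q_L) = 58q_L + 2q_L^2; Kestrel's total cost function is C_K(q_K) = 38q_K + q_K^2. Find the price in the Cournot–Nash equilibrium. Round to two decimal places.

97.27

Larkspur's profit: π_L = (140 - 2Q)q_L - (58q_L + 2q_L²). Setting ∂π_L/∂q_L = 0: 82 - 8q_L - 2(q_K) = 0.
Kestrel's profit: π_K = (140 - 2Q)q_K - (38q_K + q_K²). Setting ∂π_K/∂q_K = 0: 102 - 6q_K - 2(q_L) = 0.
So q_L = (82 - 2q_K)/8 and q_K = (102 - 2q_L)/6.
Solving the pair: q_L = 72/11, q_K = 163/11.
Total output Q = 235/11, so price P = 140 - 2·(235/11) = 1070/11.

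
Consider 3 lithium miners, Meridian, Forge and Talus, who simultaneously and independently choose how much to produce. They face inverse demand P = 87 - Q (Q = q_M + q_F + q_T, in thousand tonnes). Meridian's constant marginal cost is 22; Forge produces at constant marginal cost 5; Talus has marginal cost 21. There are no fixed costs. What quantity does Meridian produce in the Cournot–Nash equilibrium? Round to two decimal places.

11.75

Meridian's profit: π_M = (87 - Q)q_M - (22q_M). Setting ∂π_M/∂q_M = 0: 65 - 2q_M - (q_F + q_T) = 0.
Forge's profit: π_F = (87 - Q)q_F - (5q_F). Setting ∂π_F/∂q_F = 0: 82 - 2q_F - (q_M + q_T) = 0.
Talus's profit: π_T = (87 - Q)q_T - (21q_T). Setting ∂π_T/∂q_T = 0: 66 - 2q_T - (q_M + q_F) = 0.
Adding the 3 conditions: 213 − 2Q − 2Q = 0, i.e. Q = 213/4.
Back-substituting: q_M = (65 − 213/4) = 47/4, q_F = (82 − 213/4) = 115/4, q_T = (66 − 213/4) = 51/4.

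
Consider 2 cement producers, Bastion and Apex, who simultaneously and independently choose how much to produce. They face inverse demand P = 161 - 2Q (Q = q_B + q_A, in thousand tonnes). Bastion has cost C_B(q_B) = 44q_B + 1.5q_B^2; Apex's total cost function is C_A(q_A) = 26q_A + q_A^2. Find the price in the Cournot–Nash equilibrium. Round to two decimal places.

Bastion's profit: π_B = (161 - 2Q)q_B - (44q_B + (3/2)q_B²). Setting ∂π_B/∂q_B = 0: 117 - 7q_B - 2(q_A) = 0.
Apex's profit: π_A = (161 - 2Q)q_A - (26q_A + q_A²). Setting ∂π_A/∂q_A = 0: 135 - 6q_A - 2(q_B) = 0.
So q_B = (117 - 2q_A)/7 and q_A = (135 - 2q_B)/6.
Solving the pair: q_B = 216/19, q_A = 711/38.
Total output Q = 1143/38, so price P = 161 - 2·(1143/38) = 1916/19.

100.84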